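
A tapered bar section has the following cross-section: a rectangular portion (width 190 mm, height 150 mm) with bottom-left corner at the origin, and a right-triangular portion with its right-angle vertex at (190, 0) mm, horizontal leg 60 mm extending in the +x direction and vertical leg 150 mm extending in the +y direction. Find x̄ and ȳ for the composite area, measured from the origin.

x̄ = 110.68 mm, ȳ = 71.59 mm

Part | A | x̄ᵢ | ȳᵢ | A·x̄ᵢ | A·ȳᵢ
rectangular portion | 28500.00 | 95.00 | 75.00 | 2707500.00 | 2137500.00
triangular portion | 4500.00 | 210.00 | 50.00 | 945000.00 | 225000.00
Σ | 33000.00 |  |  | 3652500.00 | 2362500.00
x̄ = 3652500.00 / 33000.00 = 110.68 mm
ȳ = 2362500.00 / 33000.00 = 71.59 mm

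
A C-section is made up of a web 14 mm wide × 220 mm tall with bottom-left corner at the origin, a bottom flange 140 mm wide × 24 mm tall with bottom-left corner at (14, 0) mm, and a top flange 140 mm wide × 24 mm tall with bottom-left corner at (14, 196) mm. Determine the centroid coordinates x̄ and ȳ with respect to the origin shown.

x̄ = 59.80 mm, ȳ = 110.00 mm

web: A = 14 × 220 = 3080.00, centroid at (7.00, 110.00).
bottom flange: A = 140 × 24 = 3360.00, centroid at (84.00, 12.00).
top flange: A = 140 × 24 = 3360.00, centroid at (84.00, 208.00).
ΣA = 9800.00 mm²
ΣAx̄ = (3080.00)(7.00) + (3360.00)(84.00) + (3360.00)(84.00) = 586040.00 mm³
ΣAȳ = (3080.00)(110.00) + (3360.00)(12.00) + (3360.00)(208.00) = 1078000.00 mm³
x̄ = 586040.00 / 9800.00 = 59.80 mm
ȳ = 1078000.00 / 9800.00 = 110.00 mm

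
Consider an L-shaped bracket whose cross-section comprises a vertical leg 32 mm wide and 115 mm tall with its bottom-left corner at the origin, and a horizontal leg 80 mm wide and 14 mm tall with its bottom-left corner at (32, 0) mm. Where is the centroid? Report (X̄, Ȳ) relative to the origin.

X̄ = 29.07 mm, Ȳ = 45.72 mm

vertical leg: A = 32 × 115 = 3680.00, centroid at (16.00, 57.50).
horizontal leg: A = 80 × 14 = 1120.00, centroid at (72.00, 7.00).
ΣA = 4800.00 mm², ΣAX̄ = 139520.00 mm³, ΣAȲ = 219440.00 mm³.
X̄ = 139520.00/4800.00 = 29.07 mm; Ȳ = 219440.00/4800.00 = 45.72 mm.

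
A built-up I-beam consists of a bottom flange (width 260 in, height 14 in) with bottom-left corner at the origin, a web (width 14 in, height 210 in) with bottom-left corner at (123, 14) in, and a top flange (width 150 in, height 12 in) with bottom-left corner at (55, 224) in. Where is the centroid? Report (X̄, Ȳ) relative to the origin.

bottom flange: A = 260 × 14 = 3640.00, centroid at (130.00, 7.00).
web: A = 14 × 210 = 2940.00, centroid at (130.00, 119.00).
top flange: A = 150 × 12 = 1800.00, centroid at (130.00, 230.00).
ΣA = 8380.00 in², ΣAX̄ = 1089400.00 in³, ΣAȲ = 789340.00 in³.
X̄ = 1089400.00/8380.00 = 130.00 in; Ȳ = 789340.00/8380.00 = 94.19 in.

X̄ = 130.00 in, Ȳ = 94.19 in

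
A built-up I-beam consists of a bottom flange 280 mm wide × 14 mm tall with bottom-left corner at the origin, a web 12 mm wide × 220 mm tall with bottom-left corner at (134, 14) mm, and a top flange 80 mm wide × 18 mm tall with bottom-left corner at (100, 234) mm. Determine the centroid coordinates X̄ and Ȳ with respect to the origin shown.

bottom flange: A = 280 × 14 = 3920.00, centroid at (140.00, 7.00).
web: A = 12 × 220 = 2640.00, centroid at (140.00, 124.00).
top flange: A = 80 × 18 = 1440.00, centroid at (140.00, 243.00).
ΣA = 8000.00 mm², ΣAX̄ = 1120000.00 mm³, ΣAȲ = 704720.00 mm³.
X̄ = 1120000.00/8000.00 = 140.00 mm; Ȳ = 704720.00/8000.00 = 88.09 mm.

X̄ = 140.00 mm, Ȳ = 88.09 mm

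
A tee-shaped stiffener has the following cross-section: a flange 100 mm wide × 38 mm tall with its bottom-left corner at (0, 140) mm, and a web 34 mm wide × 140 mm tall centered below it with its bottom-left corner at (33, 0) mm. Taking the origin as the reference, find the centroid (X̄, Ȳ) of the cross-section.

X̄ = 50.00 mm, Ȳ = 109.51 mm

web: A = 34 × 140 = 4760.00, centroid at (50.00, 70.00).
flange: A = 100 × 38 = 3800.00, centroid at (50.00, 159.00).
ΣA = 8560.00 mm²
ΣAX̄ = (4760.00)(50.00) + (3800.00)(50.00) = 428000.00 mm³
ΣAȲ = (4760.00)(70.00) + (3800.00)(159.00) = 937400.00 mm³
X̄ = 428000.00 / 8560.00 = 50.00 mm
Ȳ = 937400.00 / 8560.00 = 109.51 mm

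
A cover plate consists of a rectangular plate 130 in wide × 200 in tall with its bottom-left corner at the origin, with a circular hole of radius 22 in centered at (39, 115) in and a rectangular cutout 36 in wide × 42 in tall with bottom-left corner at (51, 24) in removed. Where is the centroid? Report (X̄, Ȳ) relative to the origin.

plate: A = 130 × 200 = 26000.00, centroid at (65.00, 100.00).
hole 1: A = −π·22² = -1520.53, centroid at (39.00, 115.00).
hole 2: A = −(36 × 42) = -1512.00, centroid at (69.00, 45.00).
ΣA = 22967.47 in², ΣAX̄ = 1526371.30 in³, ΣAȲ = 2357098.95 in³.
X̄ = 1526371.30/22967.47 = 66.46 in; Ȳ = 2357098.95/22967.47 = 102.63 in.

X̄ = 66.46 in, Ȳ = 102.63 in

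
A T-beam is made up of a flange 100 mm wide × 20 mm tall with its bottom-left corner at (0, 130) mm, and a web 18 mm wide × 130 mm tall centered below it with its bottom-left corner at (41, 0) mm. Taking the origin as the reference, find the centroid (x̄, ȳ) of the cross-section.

x̄ = 50.00 mm, ȳ = 99.56 mm

Part | A | x̄ᵢ | ȳᵢ | A·x̄ᵢ | A·ȳᵢ
web | 2340.00 | 50.00 | 65.00 | 117000.00 | 152100.00
flange | 2000.00 | 50.00 | 140.00 | 100000.00 | 280000.00
Σ | 4340.00 |  |  | 217000.00 | 432100.00
x̄ = 217000.00 / 4340.00 = 50.00 mm
ȳ = 432100.00 / 4340.00 = 99.56 mm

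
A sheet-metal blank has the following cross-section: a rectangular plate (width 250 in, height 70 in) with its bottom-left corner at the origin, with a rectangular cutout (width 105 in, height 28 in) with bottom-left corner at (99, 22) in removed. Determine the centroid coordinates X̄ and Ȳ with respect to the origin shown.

Part | A | x̄ᵢ | ȳᵢ | A·x̄ᵢ | A·ȳᵢ
plate | 17500.00 | 125.00 | 35.00 | 2187500.00 | 612500.00
hole | -2940.00 | 151.50 | 36.00 | -445410.00 | -105840.00
Σ | 14560.00 |  |  | 1742090.00 | 506660.00
X̄ = 1742090.00 / 14560.00 = 119.65 in
Ȳ = 506660.00 / 14560.00 = 34.80 in

X̄ = 119.65 in, Ȳ = 34.80 in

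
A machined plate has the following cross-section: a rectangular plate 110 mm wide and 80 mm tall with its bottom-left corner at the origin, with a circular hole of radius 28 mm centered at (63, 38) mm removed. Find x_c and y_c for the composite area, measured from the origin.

Part | A | x̄ᵢ | ȳᵢ | A·x̄ᵢ | A·ȳᵢ
plate | 8800.00 | 55.00 | 40.00 | 484000.00 | 352000.00
hole | -2463.01 | 63.00 | 38.00 | -155169.54 | -93594.33
Σ | 6336.99 |  |  | 328830.46 | 258405.67
x_c = 328830.46 / 6336.99 = 51.89 mm
y_c = 258405.67 / 6336.99 = 40.78 mm

x_c = 51.89 mm, y_c = 40.78 mm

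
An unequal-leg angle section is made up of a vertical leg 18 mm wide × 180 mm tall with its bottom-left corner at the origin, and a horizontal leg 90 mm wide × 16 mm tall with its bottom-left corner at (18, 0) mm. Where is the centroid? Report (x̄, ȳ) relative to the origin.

vertical leg: A = 18 × 180 = 3240.00, centroid at (9.00, 90.00).
horizontal leg: A = 90 × 16 = 1440.00, centroid at (63.00, 8.00).
ΣA = 4680.00 mm²
ΣAx̄ = (3240.00)(9.00) + (1440.00)(63.00) = 119880.00 mm³
ΣAȳ = (3240.00)(90.00) + (1440.00)(8.00) = 303120.00 mm³
x̄ = 119880.00 / 4680.00 = 25.62 mm
ȳ = 303120.00 / 4680.00 = 64.77 mm

x̄ = 25.62 mm, ȳ = 64.77 mm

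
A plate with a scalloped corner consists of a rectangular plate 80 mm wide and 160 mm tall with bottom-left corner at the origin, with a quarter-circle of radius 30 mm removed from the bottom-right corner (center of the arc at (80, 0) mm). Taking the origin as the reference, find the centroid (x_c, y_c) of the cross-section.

x_c = 38.41 mm, y_c = 83.93 mm

plate: A = 80 × 160 = 12800.00, centroid at (40.00, 80.00).
removed quarter-circle: A = −¼π·30² = -706.86, centroid at (67.27, 12.73).
ΣA = 12093.14 mm²
ΣAx_c = (12800.00)(40.00) + (-706.86)(67.27) = 464451.33 mm³
ΣAy_c = (12800.00)(80.00) + (-706.86)(12.73) = 1015000.00 mm³
x_c = 464451.33 / 12093.14 = 38.41 mm
y_c = 1015000.00 / 12093.14 = 83.93 mm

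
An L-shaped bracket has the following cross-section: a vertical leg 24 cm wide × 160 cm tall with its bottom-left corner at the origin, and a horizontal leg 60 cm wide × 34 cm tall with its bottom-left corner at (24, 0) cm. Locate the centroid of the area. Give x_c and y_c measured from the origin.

vertical leg: A = 24 × 160 = 3840.00, centroid at (12.00, 80.00).
horizontal leg: A = 60 × 34 = 2040.00, centroid at (54.00, 17.00).
ΣA = 5880.00 cm², ΣAx_c = 156240.00 cm³, ΣAy_c = 341880.00 cm³.
x_c = 156240.00/5880.00 = 26.57 cm; y_c = 341880.00/5880.00 = 58.14 cm.

x_c = 26.57 cm, y_c = 58.14 cm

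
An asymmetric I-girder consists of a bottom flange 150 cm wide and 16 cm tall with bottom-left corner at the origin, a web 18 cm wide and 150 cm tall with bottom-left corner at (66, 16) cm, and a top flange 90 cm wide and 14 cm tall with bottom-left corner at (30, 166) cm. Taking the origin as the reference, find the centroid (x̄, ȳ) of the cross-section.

x̄ = 75.00 cm, ȳ = 75.92 cm

bottom flange: A = 150 × 16 = 2400.00, centroid at (75.00, 8.00).
web: A = 18 × 150 = 2700.00, centroid at (75.00, 91.00).
top flange: A = 90 × 14 = 1260.00, centroid at (75.00, 173.00).
ΣA = 6360.00 cm²
ΣAx̄ = (2400.00)(75.00) + (2700.00)(75.00) + (1260.00)(75.00) = 477000.00 cm³
ΣAȳ = (2400.00)(8.00) + (2700.00)(91.00) + (1260.00)(173.00) = 482880.00 cm³
x̄ = 477000.00 / 6360.00 = 75.00 cm
ȳ = 482880.00 / 6360.00 = 75.92 cm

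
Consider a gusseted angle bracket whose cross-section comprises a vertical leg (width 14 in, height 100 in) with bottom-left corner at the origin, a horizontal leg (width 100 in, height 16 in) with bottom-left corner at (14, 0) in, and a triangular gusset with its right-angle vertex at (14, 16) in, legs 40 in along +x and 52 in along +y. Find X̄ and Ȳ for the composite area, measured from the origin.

vertical leg: A = 14 × 100 = 1400.00, centroid at (7.00, 50.00).
horizontal leg: A = 100 × 16 = 1600.00, centroid at (64.00, 8.00).
gusset: A = ½·40·52 = 1040.00, centroid at (27.33, 33.33).
ΣA = 4040.00 in²
ΣAX̄ = (1400.00)(7.00) + (1600.00)(64.00) + (1040.00)(27.33) = 140626.67 in³
ΣAȲ = (1400.00)(50.00) + (1600.00)(8.00) + (1040.00)(33.33) = 117466.67 in³
X̄ = 140626.67 / 4040.00 = 34.81 in
Ȳ = 117466.67 / 4040.00 = 29.08 in

X̄ = 34.81 in, Ȳ = 29.08 in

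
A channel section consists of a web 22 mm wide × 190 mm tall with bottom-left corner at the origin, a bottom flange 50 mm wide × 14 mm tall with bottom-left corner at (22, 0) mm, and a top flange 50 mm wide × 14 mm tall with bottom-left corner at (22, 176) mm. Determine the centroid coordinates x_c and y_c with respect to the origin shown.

x_c = 20.03 mm, y_c = 95.00 mm

Part | A | x̄ᵢ | ȳᵢ | A·x̄ᵢ | A·ȳᵢ
web | 4180.00 | 11.00 | 95.00 | 45980.00 | 397100.00
bottom flange | 700.00 | 47.00 | 7.00 | 32900.00 | 4900.00
top flange | 700.00 | 47.00 | 183.00 | 32900.00 | 128100.00
Σ | 5580.00 |  |  | 111780.00 | 530100.00
x_c = 111780.00 / 5580.00 = 20.03 mm
y_c = 530100.00 / 5580.00 = 95.00 mm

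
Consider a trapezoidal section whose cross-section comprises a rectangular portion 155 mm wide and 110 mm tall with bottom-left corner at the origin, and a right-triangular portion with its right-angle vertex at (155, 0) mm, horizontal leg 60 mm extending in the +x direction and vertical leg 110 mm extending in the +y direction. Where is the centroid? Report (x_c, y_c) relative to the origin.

x_c = 93.31 mm, y_c = 52.03 mm

rectangular portion: A = 155 × 110 = 17050.00, centroid at (77.50, 55.00).
triangular portion: A = ½·60·110 = 3300.00, centroid at (175.00, 36.67).
ΣA = 20350.00 mm², ΣAx_c = 1898875.00 mm³, ΣAy_c = 1058750.00 mm³.
x_c = 1898875.00/20350.00 = 93.31 mm; y_c = 1058750.00/20350.00 = 52.03 mm.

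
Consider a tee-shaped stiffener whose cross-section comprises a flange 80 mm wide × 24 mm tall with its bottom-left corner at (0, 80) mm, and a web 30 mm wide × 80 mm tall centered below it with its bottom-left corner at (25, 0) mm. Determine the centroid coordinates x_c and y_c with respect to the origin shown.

web: A = 30 × 80 = 2400.00, centroid at (40.00, 40.00).
flange: A = 80 × 24 = 1920.00, centroid at (40.00, 92.00).
ΣA = 4320.00 mm²
ΣAx_c = (2400.00)(40.00) + (1920.00)(40.00) = 172800.00 mm³
ΣAy_c = (2400.00)(40.00) + (1920.00)(92.00) = 272640.00 mm³
x_c = 172800.00 / 4320.00 = 40.00 mm
y_c = 272640.00 / 4320.00 = 63.11 mm

x_c = 40.00 mm, y_c = 63.11 mm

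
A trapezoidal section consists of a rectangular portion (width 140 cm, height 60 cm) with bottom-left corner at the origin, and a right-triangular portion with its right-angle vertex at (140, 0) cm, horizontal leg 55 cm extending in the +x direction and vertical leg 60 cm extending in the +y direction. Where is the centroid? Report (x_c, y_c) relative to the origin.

x_c = 84.50 cm, y_c = 28.36 cm

rectangular portion: A = 140 × 60 = 8400.00, centroid at (70.00, 30.00).
triangular portion: A = ½·55·60 = 1650.00, centroid at (158.33, 20.00).
ΣA = 10050.00 cm²
ΣAx_c = (8400.00)(70.00) + (1650.00)(158.33) = 849250.00 cm³
ΣAy_c = (8400.00)(30.00) + (1650.00)(20.00) = 285000.00 cm³
x_c = 849250.00 / 10050.00 = 84.50 cm
y_c = 285000.00 / 10050.00 = 28.36 cm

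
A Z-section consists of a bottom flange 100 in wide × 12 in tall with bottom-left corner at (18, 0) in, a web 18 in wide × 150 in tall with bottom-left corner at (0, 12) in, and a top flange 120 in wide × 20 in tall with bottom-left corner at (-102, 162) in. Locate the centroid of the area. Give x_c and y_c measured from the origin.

bottom flange: A = 100 × 12 = 1200.00, centroid at (68.00, 6.00).
web: A = 18 × 150 = 2700.00, centroid at (9.00, 87.00).
top flange: A = 120 × 20 = 2400.00, centroid at (-42.00, 172.00).
ΣA = 6300.00 in²
ΣAx_c = (1200.00)(68.00) + (2700.00)(9.00) + (2400.00)(-42.00) = 5100.00 in³
ΣAy_c = (1200.00)(6.00) + (2700.00)(87.00) + (2400.00)(172.00) = 654900.00 in³
x_c = 5100.00 / 6300.00 = 0.81 in
y_c = 654900.00 / 6300.00 = 103.95 in

x_c = 0.81 in, y_c = 103.95 in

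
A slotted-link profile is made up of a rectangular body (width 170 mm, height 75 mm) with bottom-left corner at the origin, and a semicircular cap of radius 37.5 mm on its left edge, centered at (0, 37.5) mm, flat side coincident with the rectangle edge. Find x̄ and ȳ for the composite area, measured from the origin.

x̄ = 70.10 mm, ȳ = 37.50 mm

rectangular body: A = 170 × 75 = 12750.00, centroid at (85.00, 37.50).
semicircular end: A = ½π·37.5² = 2208.93, centroid at (-15.92, 37.50).
ΣA = 14958.93 mm², ΣAx̄ = 1048593.75 mm³, ΣAȳ = 560959.96 mm³.
x̄ = 1048593.75/14958.93 = 70.10 mm; ȳ = 560959.96/14958.93 = 37.50 mm.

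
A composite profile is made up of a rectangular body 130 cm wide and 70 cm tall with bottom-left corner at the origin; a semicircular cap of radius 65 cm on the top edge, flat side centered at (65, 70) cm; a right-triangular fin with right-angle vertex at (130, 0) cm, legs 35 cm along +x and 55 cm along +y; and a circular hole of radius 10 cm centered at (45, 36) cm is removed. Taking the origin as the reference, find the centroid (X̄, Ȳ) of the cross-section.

rectangular body: A = 130 × 70 = 9100.00, centroid at (65.00, 35.00).
semicircular top: A = ½π·65² = 6636.61, centroid at (65.00, 97.59).
triangular fin: A = ½·35·55 = 962.50, centroid at (141.67, 18.33).
hole: A = −π·10² = -314.16, centroid at (45.00, 36.00).
ΣA = 16384.96 cm², ΣAX̄ = 1145096.94 cm³, ΣAȲ = 972482.45 cm³.
X̄ = 1145096.94/16384.96 = 69.89 cm; Ȳ = 972482.45/16384.96 = 59.35 cm.

X̄ = 69.89 cm, Ȳ = 59.35 cm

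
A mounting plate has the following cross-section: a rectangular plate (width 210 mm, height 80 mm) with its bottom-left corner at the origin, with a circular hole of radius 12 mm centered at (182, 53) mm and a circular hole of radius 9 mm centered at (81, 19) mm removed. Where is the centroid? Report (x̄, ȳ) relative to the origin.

x̄ = 103.21 mm, ȳ = 39.97 mm

Part | A | x̄ᵢ | ȳᵢ | A·x̄ᵢ | A·ȳᵢ
plate | 16800.00 | 105.00 | 40.00 | 1764000.00 | 672000.00
hole 1 | -452.39 | 182.00 | 53.00 | -82334.86 | -23976.64
hole 2 | -254.47 | 81.00 | 19.00 | -20611.99 | -4834.91
Σ | 16093.14 |  |  | 1661053.15 | 643188.45
x̄ = 1661053.15 / 16093.14 = 103.21 mm
ȳ = 643188.45 / 16093.14 = 39.97 mm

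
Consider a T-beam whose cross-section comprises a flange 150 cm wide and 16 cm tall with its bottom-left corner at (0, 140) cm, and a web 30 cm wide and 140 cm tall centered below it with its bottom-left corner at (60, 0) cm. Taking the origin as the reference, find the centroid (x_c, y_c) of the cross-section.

web: A = 30 × 140 = 4200.00, centroid at (75.00, 70.00).
flange: A = 150 × 16 = 2400.00, centroid at (75.00, 148.00).
ΣA = 6600.00 cm², ΣAx_c = 495000.00 cm³, ΣAy_c = 649200.00 cm³.
x_c = 495000.00/6600.00 = 75.00 cm; y_c = 649200.00/6600.00 = 98.36 cm.

x_c = 75.00 cm, y_c = 98.36 cm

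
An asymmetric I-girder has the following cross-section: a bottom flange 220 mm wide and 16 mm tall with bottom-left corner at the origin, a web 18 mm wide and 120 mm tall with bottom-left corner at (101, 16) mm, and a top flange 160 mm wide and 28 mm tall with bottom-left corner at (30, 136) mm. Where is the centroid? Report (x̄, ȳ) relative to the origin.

x̄ = 110.00 mm, ȳ = 85.07 mm

bottom flange: A = 220 × 16 = 3520.00, centroid at (110.00, 8.00).
web: A = 18 × 120 = 2160.00, centroid at (110.00, 76.00).
top flange: A = 160 × 28 = 4480.00, centroid at (110.00, 150.00).
ΣA = 10160.00 mm², ΣAx̄ = 1117600.00 mm³, ΣAȳ = 864320.00 mm³.
x̄ = 1117600.00/10160.00 = 110.00 mm; ȳ = 864320.00/10160.00 = 85.07 mm.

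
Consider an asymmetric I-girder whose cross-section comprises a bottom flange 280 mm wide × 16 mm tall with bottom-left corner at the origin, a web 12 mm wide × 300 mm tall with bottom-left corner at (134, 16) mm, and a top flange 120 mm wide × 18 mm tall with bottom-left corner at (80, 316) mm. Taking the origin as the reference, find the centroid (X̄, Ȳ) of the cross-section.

Part | A | x̄ᵢ | ȳᵢ | A·x̄ᵢ | A·ȳᵢ
bottom flange | 4480.00 | 140.00 | 8.00 | 627200.00 | 35840.00
web | 3600.00 | 140.00 | 166.00 | 504000.00 | 597600.00
top flange | 2160.00 | 140.00 | 325.00 | 302400.00 | 702000.00
Σ | 10240.00 |  |  | 1433600.00 | 1335440.00
X̄ = 1433600.00 / 10240.00 = 140.00 mm
Ȳ = 1335440.00 / 10240.00 = 130.41 mm

X̄ = 140.00 mm, Ȳ = 130.41 mm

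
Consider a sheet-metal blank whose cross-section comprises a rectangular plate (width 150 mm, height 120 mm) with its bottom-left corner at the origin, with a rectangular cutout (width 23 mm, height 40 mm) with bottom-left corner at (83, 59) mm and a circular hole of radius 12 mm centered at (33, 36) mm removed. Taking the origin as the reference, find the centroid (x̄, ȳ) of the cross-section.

plate: A = 150 × 120 = 18000.00, centroid at (75.00, 60.00).
hole 1: A = −(23 × 40) = -920.00, centroid at (94.50, 79.00).
hole 2: A = −π·12² = -452.39, centroid at (33.00, 36.00).
ΣA = 16627.61 mm²
ΣAx̄ = (18000.00)(75.00) + (-920.00)(94.50) + (-452.39)(33.00) = 1248131.15 mm³
ΣAȳ = (18000.00)(60.00) + (-920.00)(79.00) + (-452.39)(36.00) = 991033.98 mm³
x̄ = 1248131.15 / 16627.61 = 75.06 mm
ȳ = 991033.98 / 16627.61 = 59.60 mm

x̄ = 75.06 mm, ȳ = 59.60 mm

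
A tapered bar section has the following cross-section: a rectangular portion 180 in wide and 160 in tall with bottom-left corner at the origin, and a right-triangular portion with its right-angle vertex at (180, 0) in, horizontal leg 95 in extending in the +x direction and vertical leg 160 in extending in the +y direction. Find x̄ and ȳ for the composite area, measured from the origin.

x̄ = 115.40 in, ȳ = 74.43 in

rectangular portion: A = 180 × 160 = 28800.00, centroid at (90.00, 80.00).
triangular portion: A = ½·95·160 = 7600.00, centroid at (211.67, 53.33).
ΣA = 36400.00 in²
ΣAx̄ = (28800.00)(90.00) + (7600.00)(211.67) = 4200666.67 in³
ΣAȳ = (28800.00)(80.00) + (7600.00)(53.33) = 2709333.33 in³
x̄ = 4200666.67 / 36400.00 = 115.40 in
ȳ = 2709333.33 / 36400.00 = 74.43 in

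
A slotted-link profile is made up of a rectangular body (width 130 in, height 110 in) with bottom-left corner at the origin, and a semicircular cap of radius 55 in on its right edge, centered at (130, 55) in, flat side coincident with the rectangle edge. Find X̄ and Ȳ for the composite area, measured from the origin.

X̄ = 87.03 in, Ȳ = 55.00 in

rectangular body: A = 130 × 110 = 14300.00, centroid at (65.00, 55.00).
semicircular end: A = ½π·55² = 4751.66, centroid at (153.34, 55.00).
ΣA = 19051.66 in², ΣAX̄ = 1658132.32 in³, ΣAȲ = 1047841.24 in³.
X̄ = 1658132.32/19051.66 = 87.03 in; Ȳ = 1047841.24/19051.66 = 55.00 in.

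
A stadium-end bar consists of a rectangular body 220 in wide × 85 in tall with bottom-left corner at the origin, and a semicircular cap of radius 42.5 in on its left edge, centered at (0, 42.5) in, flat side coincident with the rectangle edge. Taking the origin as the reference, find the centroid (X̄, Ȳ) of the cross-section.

X̄ = 93.13 in, Ȳ = 42.50 in

Part | A | x̄ᵢ | ȳᵢ | A·x̄ᵢ | A·ȳᵢ
rectangular body | 18700.00 | 110.00 | 42.50 | 2057000.00 | 794750.00
semicircular end | 2837.25 | -18.04 | 42.50 | -51177.08 | 120583.16
Σ | 21537.25 |  |  | 2005822.92 | 915333.16
X̄ = 2005822.92 / 21537.25 = 93.13 in
Ȳ = 915333.16 / 21537.25 = 42.50 in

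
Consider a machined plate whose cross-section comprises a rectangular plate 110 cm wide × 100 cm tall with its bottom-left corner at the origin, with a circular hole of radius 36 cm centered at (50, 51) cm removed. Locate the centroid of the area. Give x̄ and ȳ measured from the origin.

Part | A | x̄ᵢ | ȳᵢ | A·x̄ᵢ | A·ȳᵢ
plate | 11000.00 | 55.00 | 50.00 | 605000.00 | 550000.00
hole | -4071.50 | 50.00 | 51.00 | -203575.20 | -207646.71
Σ | 6928.50 |  |  | 401424.80 | 342353.29
x̄ = 401424.80 / 6928.50 = 57.94 cm
ȳ = 342353.29 / 6928.50 = 49.41 cm

x̄ = 57.94 cm, ȳ = 49.41 cm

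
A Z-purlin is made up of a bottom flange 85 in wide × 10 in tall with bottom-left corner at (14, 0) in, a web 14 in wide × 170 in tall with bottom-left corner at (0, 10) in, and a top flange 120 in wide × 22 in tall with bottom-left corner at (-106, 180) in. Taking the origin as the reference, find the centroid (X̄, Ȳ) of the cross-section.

bottom flange: A = 85 × 10 = 850.00, centroid at (56.50, 5.00).
web: A = 14 × 170 = 2380.00, centroid at (7.00, 95.00).
top flange: A = 120 × 22 = 2640.00, centroid at (-46.00, 191.00).
ΣA = 5870.00 in², ΣAX̄ = -56755.00 in³, ΣAȲ = 734590.00 in³.
X̄ = -56755.00/5870.00 = -9.67 in; Ȳ = 734590.00/5870.00 = 125.14 in.

X̄ = -9.67 in, Ȳ = 125.14 in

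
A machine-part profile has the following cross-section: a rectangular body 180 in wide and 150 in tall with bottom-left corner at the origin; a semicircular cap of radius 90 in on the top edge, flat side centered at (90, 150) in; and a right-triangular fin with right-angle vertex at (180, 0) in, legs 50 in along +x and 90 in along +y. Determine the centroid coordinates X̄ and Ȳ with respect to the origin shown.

X̄ = 95.72 in, Ȳ = 106.90 in

Part | A | x̄ᵢ | ȳᵢ | A·x̄ᵢ | A·ȳᵢ
rectangular body | 27000.00 | 90.00 | 75.00 | 2430000.00 | 2025000.00
semicircular top | 12723.45 | 90.00 | 188.20 | 1145110.52 | 2394517.54
triangular fin | 2250.00 | 196.67 | 30.00 | 442500.00 | 67500.00
Σ | 41973.45 |  |  | 4017610.52 | 4487017.54
X̄ = 4017610.52 / 41973.45 = 95.72 in
Ȳ = 4487017.54 / 41973.45 = 106.90 in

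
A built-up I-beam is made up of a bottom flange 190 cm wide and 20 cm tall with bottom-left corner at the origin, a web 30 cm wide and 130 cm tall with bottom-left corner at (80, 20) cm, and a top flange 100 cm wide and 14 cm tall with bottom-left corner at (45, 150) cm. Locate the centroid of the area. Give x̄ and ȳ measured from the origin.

bottom flange: A = 190 × 20 = 3800.00, centroid at (95.00, 10.00).
web: A = 30 × 130 = 3900.00, centroid at (95.00, 85.00).
top flange: A = 100 × 14 = 1400.00, centroid at (95.00, 157.00).
ΣA = 9100.00 cm², ΣAx̄ = 864500.00 cm³, ΣAȳ = 589300.00 cm³.
x̄ = 864500.00/9100.00 = 95.00 cm; ȳ = 589300.00/9100.00 = 64.76 cm.

x̄ = 95.00 cm, ȳ = 64.76 cm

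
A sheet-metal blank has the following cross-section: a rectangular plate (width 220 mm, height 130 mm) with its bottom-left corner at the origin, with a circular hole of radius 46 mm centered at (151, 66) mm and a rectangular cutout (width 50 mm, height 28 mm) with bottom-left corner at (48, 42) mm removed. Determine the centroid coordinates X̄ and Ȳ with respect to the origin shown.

X̄ = 99.26 mm, Ȳ = 65.29 mm

plate: A = 220 × 130 = 28600.00, centroid at (110.00, 65.00).
hole 1: A = −π·46² = -6647.61, centroid at (151.00, 66.00).
hole 2: A = −(50 × 28) = -1400.00, centroid at (73.00, 56.00).
ΣA = 20552.39 mm²
ΣAX̄ = (28600.00)(110.00) + (-6647.61)(151.00) + (-1400.00)(73.00) = 2040010.88 mm³
ΣAȲ = (28600.00)(65.00) + (-6647.61)(66.00) + (-1400.00)(56.00) = 1341857.74 mm³
X̄ = 2040010.88 / 20552.39 = 99.26 mm
Ȳ = 1341857.74 / 20552.39 = 65.29 mm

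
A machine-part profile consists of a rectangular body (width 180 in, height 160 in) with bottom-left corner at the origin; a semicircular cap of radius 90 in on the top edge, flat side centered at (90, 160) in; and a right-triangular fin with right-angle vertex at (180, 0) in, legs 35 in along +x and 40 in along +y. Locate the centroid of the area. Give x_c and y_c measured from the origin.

x_c = 91.69 in, y_c = 114.51 in

rectangular body: A = 180 × 160 = 28800.00, centroid at (90.00, 80.00).
semicircular top: A = ½π·90² = 12723.45, centroid at (90.00, 198.20).
triangular fin: A = ½·35·40 = 700.00, centroid at (191.67, 13.33).
ΣA = 42223.45 in²
ΣAx_c = (28800.00)(90.00) + (12723.45)(90.00) + (700.00)(191.67) = 3871277.19 in³
ΣAy_c = (28800.00)(80.00) + (12723.45)(198.20) + (700.00)(13.33) = 4835085.37 in³
x_c = 3871277.19 / 42223.45 = 91.69 in
y_c = 4835085.37 / 42223.45 = 114.51 in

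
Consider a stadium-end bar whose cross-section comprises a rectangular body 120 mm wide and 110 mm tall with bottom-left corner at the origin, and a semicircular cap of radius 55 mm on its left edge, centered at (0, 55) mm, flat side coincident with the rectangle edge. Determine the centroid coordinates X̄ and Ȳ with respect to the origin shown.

rectangular body: A = 120 × 110 = 13200.00, centroid at (60.00, 55.00).
semicircular end: A = ½π·55² = 4751.66, centroid at (-23.34, 55.00).
ΣA = 17951.66 mm², ΣAX̄ = 681083.33 mm³, ΣAȲ = 987341.24 mm³.
X̄ = 681083.33/17951.66 = 37.94 mm; Ȳ = 987341.24/17951.66 = 55.00 mm.

X̄ = 37.94 mm, Ȳ = 55.00 mm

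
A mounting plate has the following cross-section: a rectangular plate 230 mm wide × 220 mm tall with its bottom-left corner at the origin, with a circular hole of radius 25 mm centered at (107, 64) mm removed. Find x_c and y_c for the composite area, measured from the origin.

x_c = 115.32 mm, y_c = 111.86 mm

plate: A = 230 × 220 = 50600.00, centroid at (115.00, 110.00).
hole: A = −π·25² = -1963.50, centroid at (107.00, 64.00).
ΣA = 48636.50 mm², ΣAx_c = 5608905.99 mm³, ΣAy_c = 5440336.29 mm³.
x_c = 5608905.99/48636.50 = 115.32 mm; y_c = 5440336.29/48636.50 = 111.86 mm.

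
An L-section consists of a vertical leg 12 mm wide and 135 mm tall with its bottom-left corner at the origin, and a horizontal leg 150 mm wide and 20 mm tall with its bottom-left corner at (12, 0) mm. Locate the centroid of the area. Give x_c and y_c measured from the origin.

x_c = 58.60 mm, y_c = 30.16 mm

Part | A | x̄ᵢ | ȳᵢ | A·x̄ᵢ | A·ȳᵢ
vertical leg | 1620.00 | 6.00 | 67.50 | 9720.00 | 109350.00
horizontal leg | 3000.00 | 87.00 | 10.00 | 261000.00 | 30000.00
Σ | 4620.00 |  |  | 270720.00 | 139350.00
x_c = 270720.00 / 4620.00 = 58.60 mm
y_c = 139350.00 / 4620.00 = 30.16 mm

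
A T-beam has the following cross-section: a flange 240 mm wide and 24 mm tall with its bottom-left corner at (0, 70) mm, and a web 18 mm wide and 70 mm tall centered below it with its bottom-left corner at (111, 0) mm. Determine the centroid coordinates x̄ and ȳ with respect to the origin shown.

Part | A | x̄ᵢ | ȳᵢ | A·x̄ᵢ | A·ȳᵢ
web | 1260.00 | 120.00 | 35.00 | 151200.00 | 44100.00
flange | 5760.00 | 120.00 | 82.00 | 691200.00 | 472320.00
Σ | 7020.00 |  |  | 842400.00 | 516420.00
x̄ = 842400.00 / 7020.00 = 120.00 mm
ȳ = 516420.00 / 7020.00 = 73.56 mm

x̄ = 120.00 mm, ȳ = 73.56 mm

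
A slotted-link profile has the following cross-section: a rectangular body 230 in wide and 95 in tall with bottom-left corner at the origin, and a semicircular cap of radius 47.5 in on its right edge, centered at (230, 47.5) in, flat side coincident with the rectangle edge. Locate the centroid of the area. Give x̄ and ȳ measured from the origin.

x̄ = 133.86 in, ȳ = 47.50 in

rectangular body: A = 230 × 95 = 21850.00, centroid at (115.00, 47.50).
semicircular end: A = ½π·47.5² = 3544.11, centroid at (250.16, 47.50).
ΣA = 25394.11 in²
ΣAx̄ = (21850.00)(115.00) + (3544.11)(250.16) = 3399343.04 in³
ΣAȳ = (21850.00)(47.50) + (3544.11)(47.50) = 1206220.19 in³
x̄ = 3399343.04 / 25394.11 = 133.86 in
ȳ = 1206220.19 / 25394.11 = 47.50 in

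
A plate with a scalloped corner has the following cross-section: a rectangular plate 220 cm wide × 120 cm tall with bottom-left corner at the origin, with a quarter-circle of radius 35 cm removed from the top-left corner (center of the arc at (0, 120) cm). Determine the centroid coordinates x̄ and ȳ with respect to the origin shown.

x̄ = 113.60 cm, ȳ = 58.29 cm

plate: A = 220 × 120 = 26400.00, centroid at (110.00, 60.00).
removed quarter-circle: A = −¼π·35² = -962.11, centroid at (14.85, 105.15).
ΣA = 25437.89 cm², ΣAx̄ = 2889708.33 cm³, ΣAȳ = 1482838.14 cm³.
x̄ = 2889708.33/25437.89 = 113.60 cm; ȳ = 1482838.14/25437.89 = 58.29 cm.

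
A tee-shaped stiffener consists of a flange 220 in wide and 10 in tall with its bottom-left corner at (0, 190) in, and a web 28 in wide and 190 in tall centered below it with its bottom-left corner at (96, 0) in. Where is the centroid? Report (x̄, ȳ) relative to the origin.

x̄ = 110.00 in, ȳ = 124.26 in

web: A = 28 × 190 = 5320.00, centroid at (110.00, 95.00).
flange: A = 220 × 10 = 2200.00, centroid at (110.00, 195.00).
ΣA = 7520.00 in², ΣAx̄ = 827200.00 in³, ΣAȳ = 934400.00 in³.
x̄ = 827200.00/7520.00 = 110.00 in; ȳ = 934400.00/7520.00 = 124.26 in.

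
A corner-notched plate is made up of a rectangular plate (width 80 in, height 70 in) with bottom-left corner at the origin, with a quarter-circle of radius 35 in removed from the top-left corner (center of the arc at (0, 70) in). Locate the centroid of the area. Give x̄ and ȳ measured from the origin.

x̄ = 45.22 in, ȳ = 30.82 in

Part | A | x̄ᵢ | ȳᵢ | A·x̄ᵢ | A·ȳᵢ
plate | 5600.00 | 40.00 | 35.00 | 224000.00 | 196000.00
removed quarter-circle | -962.11 | 14.85 | 55.15 | -14291.67 | -53056.23
Σ | 4637.89 |  |  | 209708.33 | 142943.77
x̄ = 209708.33 / 4637.89 = 45.22 in
ȳ = 142943.77 / 4637.89 = 30.82 in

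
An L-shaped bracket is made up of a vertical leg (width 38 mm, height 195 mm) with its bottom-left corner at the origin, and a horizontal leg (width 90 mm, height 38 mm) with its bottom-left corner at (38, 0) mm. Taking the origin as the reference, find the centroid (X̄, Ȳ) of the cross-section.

X̄ = 39.21 mm, Ȳ = 72.71 mm

Part | A | x̄ᵢ | ȳᵢ | A·x̄ᵢ | A·ȳᵢ
vertical leg | 7410.00 | 19.00 | 97.50 | 140790.00 | 722475.00
horizontal leg | 3420.00 | 83.00 | 19.00 | 283860.00 | 64980.00
Σ | 10830.00 |  |  | 424650.00 | 787455.00
X̄ = 424650.00 / 10830.00 = 39.21 mm
Ȳ = 787455.00 / 10830.00 = 72.71 mm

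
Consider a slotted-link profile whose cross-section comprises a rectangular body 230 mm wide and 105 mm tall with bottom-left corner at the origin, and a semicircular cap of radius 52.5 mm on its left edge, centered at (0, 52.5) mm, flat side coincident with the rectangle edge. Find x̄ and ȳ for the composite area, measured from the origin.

x̄ = 94.13 mm, ȳ = 52.50 mm

Part | A | x̄ᵢ | ȳᵢ | A·x̄ᵢ | A·ȳᵢ
rectangular body | 24150.00 | 115.00 | 52.50 | 2777250.00 | 1267875.00
semicircular end | 4329.51 | -22.28 | 52.50 | -96468.75 | 227299.14
Σ | 28479.51 |  |  | 2680781.25 | 1495174.14
x̄ = 2680781.25 / 28479.51 = 94.13 mm
ȳ = 1495174.14 / 28479.51 = 52.50 mm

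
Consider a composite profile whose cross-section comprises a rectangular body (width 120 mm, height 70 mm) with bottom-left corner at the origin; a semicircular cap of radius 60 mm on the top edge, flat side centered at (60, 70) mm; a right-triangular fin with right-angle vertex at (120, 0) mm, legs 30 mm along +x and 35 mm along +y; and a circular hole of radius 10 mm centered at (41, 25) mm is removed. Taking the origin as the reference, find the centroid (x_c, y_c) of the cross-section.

x_c = 62.99 mm, y_c = 58.33 mm

rectangular body: A = 120 × 70 = 8400.00, centroid at (60.00, 35.00).
semicircular top: A = ½π·60² = 5654.87, centroid at (60.00, 95.46).
triangular fin: A = ½·30·35 = 525.00, centroid at (130.00, 11.67).
hole: A = −π·10² = -314.16, centroid at (41.00, 25.00).
ΣA = 14265.71 mm²
ΣAx_c = (8400.00)(60.00) + (5654.87)(60.00) + (525.00)(130.00) + (-314.16)(41.00) = 898661.48 mm³
ΣAy_c = (8400.00)(35.00) + (5654.87)(95.46) + (525.00)(11.67) + (-314.16)(25.00) = 832111.69 mm³
x_c = 898661.48 / 14265.71 = 62.99 mm
y_c = 832111.69 / 14265.71 = 58.33 mm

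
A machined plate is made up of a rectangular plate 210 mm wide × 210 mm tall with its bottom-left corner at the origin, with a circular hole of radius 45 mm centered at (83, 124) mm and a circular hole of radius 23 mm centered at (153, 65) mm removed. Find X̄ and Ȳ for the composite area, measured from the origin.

plate: A = 210 × 210 = 44100.00, centroid at (105.00, 105.00).
hole 1: A = −π·45² = -6361.73, centroid at (83.00, 124.00).
hole 2: A = −π·23² = -1661.90, centroid at (153.00, 65.00).
ΣA = 36076.37 mm², ΣAX̄ = 3848205.73 mm³, ΣAȲ = 3733622.42 mm³.
X̄ = 3848205.73/36076.37 = 106.67 mm; Ȳ = 3733622.42/36076.37 = 103.49 mm.

X̄ = 106.67 mm, Ȳ = 103.49 mm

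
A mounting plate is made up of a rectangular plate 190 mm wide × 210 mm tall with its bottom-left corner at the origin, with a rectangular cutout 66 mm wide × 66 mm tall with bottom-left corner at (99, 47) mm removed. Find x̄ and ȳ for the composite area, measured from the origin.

plate: A = 190 × 210 = 39900.00, centroid at (95.00, 105.00).
hole: A = −(66 × 66) = -4356.00, centroid at (132.00, 80.00).
ΣA = 35544.00 mm², ΣAx̄ = 3215508.00 mm³, ΣAȳ = 3841020.00 mm³.
x̄ = 3215508.00/35544.00 = 90.47 mm; ȳ = 3841020.00/35544.00 = 108.06 mm.

x̄ = 90.47 mm, ȳ = 108.06 mm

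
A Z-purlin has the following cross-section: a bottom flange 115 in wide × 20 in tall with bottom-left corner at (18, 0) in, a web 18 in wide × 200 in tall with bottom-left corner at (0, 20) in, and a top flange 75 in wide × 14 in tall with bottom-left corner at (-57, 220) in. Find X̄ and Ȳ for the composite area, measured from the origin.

bottom flange: A = 115 × 20 = 2300.00, centroid at (75.50, 10.00).
web: A = 18 × 200 = 3600.00, centroid at (9.00, 120.00).
top flange: A = 75 × 14 = 1050.00, centroid at (-19.50, 227.00).
ΣA = 6950.00 in², ΣAX̄ = 185575.00 in³, ΣAȲ = 693350.00 in³.
X̄ = 185575.00/6950.00 = 26.70 in; Ȳ = 693350.00/6950.00 = 99.76 in.

X̄ = 26.70 in, Ȳ = 99.76 in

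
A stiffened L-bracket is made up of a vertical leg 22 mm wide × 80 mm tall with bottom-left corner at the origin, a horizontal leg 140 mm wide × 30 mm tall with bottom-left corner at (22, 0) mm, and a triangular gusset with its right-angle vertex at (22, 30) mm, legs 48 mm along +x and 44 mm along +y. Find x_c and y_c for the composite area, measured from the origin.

Part | A | x̄ᵢ | ȳᵢ | A·x̄ᵢ | A·ȳᵢ
vertical leg | 1760.00 | 11.00 | 40.00 | 19360.00 | 70400.00
horizontal leg | 4200.00 | 92.00 | 15.00 | 386400.00 | 63000.00
gusset | 1056.00 | 38.00 | 44.67 | 40128.00 | 47168.00
Σ | 7016.00 |  |  | 445888.00 | 180568.00
x_c = 445888.00 / 7016.00 = 63.55 mm
y_c = 180568.00 / 7016.00 = 25.74 mm

x_c = 63.55 mm, y_c = 25.74 mm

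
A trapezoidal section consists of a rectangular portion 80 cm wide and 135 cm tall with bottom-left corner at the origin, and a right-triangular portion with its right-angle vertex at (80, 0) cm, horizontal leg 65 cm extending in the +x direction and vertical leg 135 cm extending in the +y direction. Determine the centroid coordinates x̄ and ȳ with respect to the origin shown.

x̄ = 57.81 cm, ȳ = 61.00 cm

Part | A | x̄ᵢ | ȳᵢ | A·x̄ᵢ | A·ȳᵢ
rectangular portion | 10800.00 | 40.00 | 67.50 | 432000.00 | 729000.00
triangular portion | 4387.50 | 101.67 | 45.00 | 446062.50 | 197437.50
Σ | 15187.50 |  |  | 878062.50 | 926437.50
x̄ = 878062.50 / 15187.50 = 57.81 cm
ȳ = 926437.50 / 15187.50 = 61.00 cm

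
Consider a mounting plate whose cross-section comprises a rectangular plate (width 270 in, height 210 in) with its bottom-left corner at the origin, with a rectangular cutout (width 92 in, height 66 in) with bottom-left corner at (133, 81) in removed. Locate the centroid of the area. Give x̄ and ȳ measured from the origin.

plate: A = 270 × 210 = 56700.00, centroid at (135.00, 105.00).
hole: A = −(92 × 66) = -6072.00, centroid at (179.00, 114.00).
ΣA = 50628.00 in², ΣAx̄ = 6567612.00 in³, ΣAȳ = 5261292.00 in³.
x̄ = 6567612.00/50628.00 = 129.72 in; ȳ = 5261292.00/50628.00 = 103.92 in.

x̄ = 129.72 in, ȳ = 103.92 in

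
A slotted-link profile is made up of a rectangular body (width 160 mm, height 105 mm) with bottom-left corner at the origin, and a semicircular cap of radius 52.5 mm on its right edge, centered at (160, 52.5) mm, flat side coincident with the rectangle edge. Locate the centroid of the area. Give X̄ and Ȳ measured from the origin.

X̄ = 100.96 mm, Ȳ = 52.50 mm

rectangular body: A = 160 × 105 = 16800.00, centroid at (80.00, 52.50).
semicircular end: A = ½π·52.5² = 4329.51, centroid at (182.28, 52.50).
ΣA = 21129.51 mm², ΣAX̄ = 2133189.93 mm³, ΣAȲ = 1109299.14 mm³.
X̄ = 2133189.93/21129.51 = 100.96 mm; Ȳ = 1109299.14/21129.51 = 52.50 mm.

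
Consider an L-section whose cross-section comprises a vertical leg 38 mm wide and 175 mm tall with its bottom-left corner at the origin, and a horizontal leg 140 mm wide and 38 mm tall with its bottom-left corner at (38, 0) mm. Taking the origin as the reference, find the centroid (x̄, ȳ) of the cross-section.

x̄ = 58.56 mm, ȳ = 57.06 mm

Part | A | x̄ᵢ | ȳᵢ | A·x̄ᵢ | A·ȳᵢ
vertical leg | 6650.00 | 19.00 | 87.50 | 126350.00 | 581875.00
horizontal leg | 5320.00 | 108.00 | 19.00 | 574560.00 | 101080.00
Σ | 11970.00 |  |  | 700910.00 | 682955.00
x̄ = 700910.00 / 11970.00 = 58.56 mm
ȳ = 682955.00 / 11970.00 = 57.06 mm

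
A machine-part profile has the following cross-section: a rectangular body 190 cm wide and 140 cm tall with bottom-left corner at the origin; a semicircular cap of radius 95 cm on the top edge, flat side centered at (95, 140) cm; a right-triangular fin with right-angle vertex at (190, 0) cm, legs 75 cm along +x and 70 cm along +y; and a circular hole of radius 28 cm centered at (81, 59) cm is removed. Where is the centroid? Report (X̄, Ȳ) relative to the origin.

rectangular body: A = 190 × 140 = 26600.00, centroid at (95.00, 70.00).
semicircular top: A = ½π·95² = 14176.44, centroid at (95.00, 180.32).
triangular fin: A = ½·75·70 = 2625.00, centroid at (215.00, 23.33).
hole: A = −π·28² = -2463.01, centroid at (81.00, 59.00).
ΣA = 40938.43 cm², ΣAX̄ = 4238632.80 cm³, ΣAȲ = 4334216.98 cm³.
X̄ = 4238632.80/40938.43 = 103.54 cm; Ȳ = 4334216.98/40938.43 = 105.87 cm.

X̄ = 103.54 cm, Ȳ = 105.87 cm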